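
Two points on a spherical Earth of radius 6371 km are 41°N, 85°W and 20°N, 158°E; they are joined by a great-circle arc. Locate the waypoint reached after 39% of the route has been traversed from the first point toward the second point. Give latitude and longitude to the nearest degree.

≈ 50°N, 138°W

From cos δ = sin φ₁ sin φ₂ + cos φ₁ cos φ₂ cos Δλ, the central angle is δ ≈ 1.669 rad (95.6°).
Interpolate at f = 0.39 with slerp weights a = sin((1−f)δ)/sin δ ≈ 0.855, b = sin(fδ)/sin δ ≈ 0.609.
p = a·p₁ + b·p₂ ≈ (-0.474, -0.429, 0.769); φ = arcsin(p_z) ≈ 50.28°, λ = atan2(p_y, p_x) ≈ -137.88°.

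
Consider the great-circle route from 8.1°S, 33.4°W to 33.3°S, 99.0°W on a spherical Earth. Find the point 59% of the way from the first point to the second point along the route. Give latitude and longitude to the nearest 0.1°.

From cos δ = sin φ₁ sin φ₂ + cos φ₁ cos φ₂ cos Δλ, the central angle is δ ≈ 1.138 rad (65.2°).
Interpolate at f = 0.59 with slerp weights a = sin((1−f)δ)/sin δ ≈ 0.496, b = sin(fδ)/sin δ ≈ 0.685.
p = a·p₁ + b·p₂ ≈ (0.320, -0.836, -0.446); φ = arcsin(p_z) ≈ -26.49°, λ = atan2(p_y, p_x) ≈ -69.05°.

≈ 26.5°S, 69.1°W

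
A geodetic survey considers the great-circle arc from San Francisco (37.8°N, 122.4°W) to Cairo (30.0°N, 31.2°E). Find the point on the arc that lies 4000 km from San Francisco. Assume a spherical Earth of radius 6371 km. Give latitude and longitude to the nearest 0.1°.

Write both endpoints as unit vectors p₁, p₂ with components (cos φ cos λ, cos φ sin λ, sin φ).
The central angle between the endpoints is δ = arccos(p₁·p₂) ≈ 1.882 rad (107.8°). The total great-circle distance is δ·R ≈ 1.882 × 6371 ≈ 11992 km, so the target fraction is f = 4000/11992 ≈ 0.334.
Interpolate at f ≈ 0.334 with slerp weights a = sin((1−f)δ)/sin δ ≈ 0.998, b = sin(fδ)/sin δ ≈ 0.617.
p = a·p₁ + b·p₂ ≈ (0.034, -0.389, 0.920); φ = arcsin(p_z) ≈ 67.00°, λ = atan2(p_y, p_x) ≈ -84.95°.

≈ (67.0°N, 84.9°W)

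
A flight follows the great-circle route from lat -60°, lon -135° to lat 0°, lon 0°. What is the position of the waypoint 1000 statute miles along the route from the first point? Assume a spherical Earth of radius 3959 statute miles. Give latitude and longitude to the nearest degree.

≈ lat -67°, lon -106°

Convert each endpoint to a unit vector on the sphere (x = cos φ cos λ, y = cos φ sin λ, z = sin φ).
The central angle between the endpoints is δ = arccos(p₁·p₂) ≈ 1.932 rad (110.7°). The total great-circle distance is δ·R ≈ 1.932 × 3959 ≈ 7649 mi, so the target fraction is f = 1000/7649 ≈ 0.131.
Interpolate at f ≈ 0.131 with slerp weights a = sin((1−f)δ)/sin δ ≈ 1.063, b = sin(fδ)/sin δ ≈ 0.267.
p = a·p₁ + b·p₂ ≈ (-0.109, -0.376, -0.920); φ = arcsin(p_z) ≈ -66.98°, λ = atan2(p_y, p_x) ≈ -106.12°.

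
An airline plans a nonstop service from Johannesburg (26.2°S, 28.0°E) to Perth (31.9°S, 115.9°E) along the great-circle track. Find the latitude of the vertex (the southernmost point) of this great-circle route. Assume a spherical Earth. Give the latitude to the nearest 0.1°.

≈ 37.9°S

The great circle lies in the plane with unit normal n̂ = (p₁ × p₂)/|p₁ × p₂|.
Here n̂_z ≈ +0.789; the vertex latitude is φ_max = arccos|n̂_z| ≈ 37.9°.
Check via Clairaut: cos φ_max = |cos φ₁| · sin C = cos(26.2°)·sin(118.5°) ≈ 0.789, again giving ≈ 37.9°.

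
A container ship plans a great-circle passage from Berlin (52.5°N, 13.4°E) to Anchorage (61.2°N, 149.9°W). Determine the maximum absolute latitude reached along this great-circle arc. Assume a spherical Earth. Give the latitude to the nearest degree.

≈ 85°N

The great circle lies in the plane with unit normal n̂ = (p₁ × p₂)/|p₁ × p₂|.
Here n̂_z ≈ -0.093; the vertex latitude is φ_max = arccos|n̂_z| ≈ 84.7°.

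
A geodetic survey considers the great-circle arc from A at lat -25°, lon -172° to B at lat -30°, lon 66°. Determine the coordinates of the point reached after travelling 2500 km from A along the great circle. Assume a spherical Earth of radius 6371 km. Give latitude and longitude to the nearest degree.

Write both endpoints as unit vectors p₁, p₂ with components (cos φ cos λ, cos φ sin λ, sin φ).
The central angle between the endpoints is δ = arccos(p₁·p₂) ≈ 1.777 rad (101.8°). The total great-circle distance is δ·R ≈ 1.777 × 6371 ≈ 11320 km, so the target fraction is f = 2500/11320 ≈ 0.221.
Interpolate at f ≈ 0.221 with slerp weights a = sin((1−f)δ)/sin δ ≈ 1.004, b = sin(fδ)/sin δ ≈ 0.391.
p = a·p₁ + b·p₂ ≈ (-0.763, 0.182, -0.620); φ = arcsin(p_z) ≈ -38.29°, λ = atan2(p_y, p_x) ≈ 166.56°.

≈ lat -38°, lon 167°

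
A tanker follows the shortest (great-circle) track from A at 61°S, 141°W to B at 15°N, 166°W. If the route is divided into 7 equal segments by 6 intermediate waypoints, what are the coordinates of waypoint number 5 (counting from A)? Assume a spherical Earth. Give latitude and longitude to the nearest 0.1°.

≈ 7.0°S, 161.4°W

Convert each endpoint to a unit vector on the sphere (x = cos φ cos λ, y = cos φ sin λ, z = sin φ).
The central angle between the endpoints is δ = arccos(p₁·p₂) ≈ 1.371 rad (78.6°).
Interpolate at f = 5/7 with slerp weights a = sin((1−f)δ)/sin δ ≈ 0.390, b = sin(fδ)/sin δ ≈ 0.847.
p = a·p₁ + b·p₂ ≈ (-0.941, -0.317, -0.122); φ = arcsin(p_z) ≈ -6.98°, λ = atan2(p_y, p_x) ≈ -161.39°.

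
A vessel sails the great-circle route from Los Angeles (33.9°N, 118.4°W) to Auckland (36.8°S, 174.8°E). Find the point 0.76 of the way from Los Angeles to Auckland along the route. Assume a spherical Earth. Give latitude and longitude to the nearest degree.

Convert each endpoint to a unit vector on the sphere (x = cos φ cos λ, y = cos φ sin λ, z = sin φ).
The central angle between the endpoints is δ = arccos(p₁·p₂) ≈ 1.643 rad (94.1°).
Interpolate at f = 0.76 with slerp weights a = sin((1−f)δ)/sin δ ≈ 0.385, b = sin(fδ)/sin δ ≈ 0.951.
p = a·p₁ + b·p₂ ≈ (-0.911, -0.212, -0.355); φ = arcsin(p_z) ≈ -20.79°, λ = atan2(p_y, p_x) ≈ -166.88°.

≈ 21°S, 167°W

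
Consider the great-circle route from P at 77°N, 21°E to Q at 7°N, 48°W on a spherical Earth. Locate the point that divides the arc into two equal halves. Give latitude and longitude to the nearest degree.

Write both endpoints as unit vectors p₁, p₂ with components (cos φ cos λ, cos φ sin λ, sin φ).
The central angle between the endpoints is δ = arccos(p₁·p₂) ≈ 1.371 rad (78.5°).
Interpolate at f = 1/2 with slerp weights a = sin((1−f)δ)/sin δ ≈ 0.646, b = sin(fδ)/sin δ ≈ 0.646.
p = a·p₁ + b·p₂ ≈ (0.565, -0.424, 0.708); φ = arcsin(p_z) ≈ 45.07°, λ = atan2(p_y, p_x) ≈ -36.93°.

≈ 45°N, 37°W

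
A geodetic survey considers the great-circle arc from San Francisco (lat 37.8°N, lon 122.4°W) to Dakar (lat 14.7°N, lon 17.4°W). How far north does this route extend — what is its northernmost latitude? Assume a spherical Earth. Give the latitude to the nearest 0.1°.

The great circle lies in the plane with unit normal n̂ = (p₁ × p₂)/|p₁ × p₂|.
Here n̂_z ≈ +0.739; the vertex latitude is φ_max = arccos|n̂_z| ≈ 42.4°.
Check via Clairaut: cos φ_max = |cos φ₁| · sin C = cos(37.8°)·sin(69.3°) ≈ 0.739, again giving ≈ 42.4°.

≈ 42.4°N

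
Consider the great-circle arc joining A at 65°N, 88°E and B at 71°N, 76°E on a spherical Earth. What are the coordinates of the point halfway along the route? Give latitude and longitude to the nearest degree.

≈ 68°N, 83°E

Write both endpoints as unit vectors p₁, p₂ with components (cos φ cos λ, cos φ sin λ, sin φ).
The central angle between the endpoints is δ = arccos(p₁·p₂) ≈ 0.130 rad (7.5°).
Interpolate at f = 1/2 with slerp weights a = sin((1−f)δ)/sin δ ≈ 0.501, b = sin(fδ)/sin δ ≈ 0.501.
p = a·p₁ + b·p₂ ≈ (0.047, 0.370, 0.928); φ = arcsin(p_z) ≈ 68.11°, λ = atan2(p_y, p_x) ≈ 82.78°.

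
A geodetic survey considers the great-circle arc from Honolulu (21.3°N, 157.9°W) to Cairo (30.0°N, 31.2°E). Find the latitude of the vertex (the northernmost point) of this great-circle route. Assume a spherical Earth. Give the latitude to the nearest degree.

The great circle lies in the plane with unit normal n̂ = (p₁ × p₂)/|p₁ × p₂|.
Here n̂_z ≈ -0.162; the vertex latitude is φ_max = arccos|n̂_z| ≈ 80.7°.
Check via Clairaut: cos φ_max = |cos φ₁| · sin C = cos(21.3°)·sin(10.0°) ≈ 0.162, again giving ≈ 80.7°.

≈ 81°N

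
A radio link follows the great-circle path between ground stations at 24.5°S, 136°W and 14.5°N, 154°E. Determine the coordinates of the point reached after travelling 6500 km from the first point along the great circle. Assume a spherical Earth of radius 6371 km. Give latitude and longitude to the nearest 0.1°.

Write both endpoints as unit vectors p₁, p₂ with components (cos φ cos λ, cos φ sin λ, sin φ).
The central angle between the endpoints is δ = arccos(p₁·p₂) ≈ 1.372 rad (78.6°). The total great-circle distance is δ·R ≈ 1.372 × 6371 ≈ 8741 km, so the target fraction is f = 6500/8741 ≈ 0.744.
Interpolate at f ≈ 0.744 with slerp weights a = sin((1−f)δ)/sin δ ≈ 0.351, b = sin(fδ)/sin δ ≈ 0.869.
p = a·p₁ + b·p₂ ≈ (-0.987, 0.147, 0.072); φ = arcsin(p_z) ≈ 4.12°, λ = atan2(p_y, p_x) ≈ 171.54°.

≈ 4.1°N, 171.5°E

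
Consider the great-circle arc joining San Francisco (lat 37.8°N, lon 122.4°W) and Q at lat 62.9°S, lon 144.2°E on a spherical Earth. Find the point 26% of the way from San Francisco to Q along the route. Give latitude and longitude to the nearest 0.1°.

From cos δ = sin φ₁ sin φ₂ + cos φ₁ cos φ₂ cos Δλ, the central angle is δ ≈ 2.174 rad (124.5°).
Interpolate at f = 0.26 with slerp weights a = sin((1−f)δ)/sin δ ≈ 1.213, b = sin(fδ)/sin δ ≈ 0.650.
p = a·p₁ + b·p₂ ≈ (-0.754, -0.636, 0.165); φ = arcsin(p_z) ≈ 9.48°, λ = atan2(p_y, p_x) ≈ -139.84°.

≈ lat 9.5°N, lon 139.8°W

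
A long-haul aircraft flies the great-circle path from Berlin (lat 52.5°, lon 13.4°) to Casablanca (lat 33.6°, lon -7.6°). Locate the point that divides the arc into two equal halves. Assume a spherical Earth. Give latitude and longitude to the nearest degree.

≈ lat 44°, lon 1°

From cos δ = sin φ₁ sin φ₂ + cos φ₁ cos φ₂ cos Δλ, the central angle is δ ≈ 0.422 rad (24.2°).
Interpolate at f = 1/2 with slerp weights a = sin((1−f)δ)/sin δ ≈ 0.511, b = sin(fδ)/sin δ ≈ 0.511.
p = a·p₁ + b·p₂ ≈ (0.725, 0.016, 0.689); φ = arcsin(p_z) ≈ 43.52°, λ = atan2(p_y, p_x) ≈ 1.25°.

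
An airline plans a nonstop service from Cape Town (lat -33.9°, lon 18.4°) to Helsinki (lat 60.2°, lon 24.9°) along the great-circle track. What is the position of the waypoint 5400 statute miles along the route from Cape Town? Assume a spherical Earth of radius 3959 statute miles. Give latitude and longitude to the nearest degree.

≈ lat 44°, lon 23°

Write both endpoints as unit vectors p₁, p₂ with components (cos φ cos λ, cos φ sin λ, sin φ).
The central angle between the endpoints is δ = arccos(p₁·p₂) ≈ 1.645 rad (94.3°). The total great-circle distance is δ·R ≈ 1.645 × 3959 ≈ 6513 mi, so the target fraction is f = 5400/6513 ≈ 0.829.
Interpolate at f ≈ 0.829 with slerp weights a = sin((1−f)δ)/sin δ ≈ 0.278, b = sin(fδ)/sin δ ≈ 0.981.
p = a·p₁ + b·p₂ ≈ (0.661, 0.278, 0.697); φ = arcsin(p_z) ≈ 44.15°, λ = atan2(p_y, p_x) ≈ 22.81°.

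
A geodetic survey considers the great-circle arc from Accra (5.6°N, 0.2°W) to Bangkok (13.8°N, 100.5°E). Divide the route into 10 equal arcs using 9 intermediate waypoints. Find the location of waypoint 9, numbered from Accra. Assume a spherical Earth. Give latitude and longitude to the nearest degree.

≈ 15°N, 90°E

Write both endpoints as unit vectors p₁, p₂ with components (cos φ cos λ, cos φ sin λ, sin φ).
The central angle between the endpoints is δ = arccos(p₁·p₂) ≈ 1.728 rad (99.0°).
Interpolate at f = 9/10 with slerp weights a = sin((1−f)δ)/sin δ ≈ 0.174, b = sin(fδ)/sin δ ≈ 1.012.
p = a·p₁ + b·p₂ ≈ (-0.006, 0.966, 0.258); φ = arcsin(p_z) ≈ 14.98°, λ = atan2(p_y, p_x) ≈ 90.35°.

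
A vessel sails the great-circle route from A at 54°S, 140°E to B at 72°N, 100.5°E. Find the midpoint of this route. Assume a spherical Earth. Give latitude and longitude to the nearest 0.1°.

Write both endpoints as unit vectors p₁, p₂ with components (cos φ cos λ, cos φ sin λ, sin φ).
The central angle between the endpoints is δ = arccos(p₁·p₂) ≈ 2.251 rad (129.0°).
Interpolate at f = 1/2 with slerp weights a = sin((1−f)δ)/sin δ ≈ 1.161, b = sin(fδ)/sin δ ≈ 1.161.
p = a·p₁ + b·p₂ ≈ (-0.588, 0.792, 0.165); φ = arcsin(p_z) ≈ 9.49°, λ = atan2(p_y, p_x) ≈ 126.62°.

≈ 9.5°N, 126.6°E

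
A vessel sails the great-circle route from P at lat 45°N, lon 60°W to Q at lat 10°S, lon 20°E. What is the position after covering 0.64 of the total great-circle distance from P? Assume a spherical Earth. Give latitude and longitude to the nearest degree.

Convert each endpoint to a unit vector on the sphere (x = cos φ cos λ, y = cos φ sin λ, z = sin φ).
The central angle between the endpoints is δ = arccos(p₁·p₂) ≈ 1.573 rad (90.1°).
Interpolate at f = 0.64 with slerp weights a = sin((1−f)δ)/sin δ ≈ 0.536, b = sin(fδ)/sin δ ≈ 0.845.
p = a·p₁ + b·p₂ ≈ (0.972, -0.044, 0.233); φ = arcsin(p_z) ≈ 13.45°, λ = atan2(p_y, p_x) ≈ -2.59°.

≈ lat 13°N, lon 3°W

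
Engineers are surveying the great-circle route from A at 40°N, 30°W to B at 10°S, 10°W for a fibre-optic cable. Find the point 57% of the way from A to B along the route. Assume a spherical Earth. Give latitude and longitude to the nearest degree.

Write both endpoints as unit vectors p₁, p₂ with components (cos φ cos λ, cos φ sin λ, sin φ).
The central angle between the endpoints is δ = arccos(p₁·p₂) ≈ 0.931 rad (53.3°).
Interpolate at f = 0.57 with slerp weights a = sin((1−f)δ)/sin δ ≈ 0.486, b = sin(fδ)/sin δ ≈ 0.631.
p = a·p₁ + b·p₂ ≈ (0.934, -0.294, 0.203); φ = arcsin(p_z) ≈ 11.69°, λ = atan2(p_y, p_x) ≈ -17.47°.

≈ 12°N, 17°W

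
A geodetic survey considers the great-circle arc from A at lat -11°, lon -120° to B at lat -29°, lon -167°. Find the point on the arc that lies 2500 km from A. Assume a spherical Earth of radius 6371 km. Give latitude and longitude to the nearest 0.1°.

Convert each endpoint to a unit vector on the sphere (x = cos φ cos λ, y = cos φ sin λ, z = sin φ).
The central angle between the endpoints is δ = arccos(p₁·p₂) ≈ 0.826 rad (47.3°). The total great-circle distance is δ·R ≈ 0.826 × 6371 ≈ 5261 km, so the target fraction is f = 2500/5261 ≈ 0.475.
Interpolate at f ≈ 0.475 with slerp weights a = sin((1−f)δ)/sin δ ≈ 0.571, b = sin(fδ)/sin δ ≈ 0.520.
p = a·p₁ + b·p₂ ≈ (-0.724, -0.588, -0.361); φ = arcsin(p_z) ≈ -21.18°, λ = atan2(p_y, p_x) ≈ -140.91°.

≈ lat -21.2°, lon -140.9°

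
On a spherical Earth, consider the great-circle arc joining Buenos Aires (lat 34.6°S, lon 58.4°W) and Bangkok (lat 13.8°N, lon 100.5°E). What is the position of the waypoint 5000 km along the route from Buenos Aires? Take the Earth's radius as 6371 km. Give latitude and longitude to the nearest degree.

Write both endpoints as unit vectors p₁, p₂ with components (cos φ cos λ, cos φ sin λ, sin φ).
The central angle between the endpoints is δ = arccos(p₁·p₂) ≈ 2.649 rad (151.8°). The total great-circle distance is δ·R ≈ 2.649 × 6371 ≈ 16878 km, so the target fraction is f = 5000/16878 ≈ 0.296.
Interpolate at f ≈ 0.296 with slerp weights a = sin((1−f)δ)/sin δ ≈ 2.025, b = sin(fδ)/sin δ ≈ 1.495.
p = a·p₁ + b·p₂ ≈ (0.609, 0.008, -0.793); φ = arcsin(p_z) ≈ -52.49°, λ = atan2(p_y, p_x) ≈ 0.74°.

≈ lat 52°S, lon 1°E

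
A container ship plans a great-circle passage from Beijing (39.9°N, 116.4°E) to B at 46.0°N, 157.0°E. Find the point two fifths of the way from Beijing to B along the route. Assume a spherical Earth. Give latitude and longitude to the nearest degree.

≈ 44°N, 132°E

Write both endpoints as unit vectors p₁, p₂ with components (cos φ cos λ, cos φ sin λ, sin φ).
The central angle between the endpoints is δ = arccos(p₁·p₂) ≈ 0.524 rad (30.0°).
Interpolate at f = 2/5 with slerp weights a = sin((1−f)δ)/sin δ ≈ 0.618, b = sin(fδ)/sin δ ≈ 0.416.
p = a·p₁ + b·p₂ ≈ (-0.477, 0.538, 0.696); φ = arcsin(p_z) ≈ 44.07°, λ = atan2(p_y, p_x) ≈ 131.57°.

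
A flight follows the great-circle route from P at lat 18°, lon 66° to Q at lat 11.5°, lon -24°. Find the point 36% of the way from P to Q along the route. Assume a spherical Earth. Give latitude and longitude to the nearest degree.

Convert each endpoint to a unit vector on the sphere (x = cos φ cos λ, y = cos φ sin λ, z = sin φ).
The central angle between the endpoints is δ = arccos(p₁·p₂) ≈ 1.509 rad (86.5°).
Interpolate at f = 0.36 with slerp weights a = sin((1−f)δ)/sin δ ≈ 0.824, b = sin(fδ)/sin δ ≈ 0.518.
p = a·p₁ + b·p₂ ≈ (0.782, 0.510, 0.358); φ = arcsin(p_z) ≈ 20.97°, λ = atan2(p_y, p_x) ≈ 33.07°.

≈ lat 21°, lon 33°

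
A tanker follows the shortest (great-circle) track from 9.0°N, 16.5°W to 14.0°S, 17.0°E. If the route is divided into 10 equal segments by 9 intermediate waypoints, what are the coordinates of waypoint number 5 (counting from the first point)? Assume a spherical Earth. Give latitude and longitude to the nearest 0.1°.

Write both endpoints as unit vectors p₁, p₂ with components (cos φ cos λ, cos φ sin λ, sin φ).
The central angle between the endpoints is δ = arccos(p₁·p₂) ≈ 0.705 rad (40.4°).
Interpolate at f = 5/10 with slerp weights a = sin((1−f)δ)/sin δ ≈ 0.533, b = sin(fδ)/sin δ ≈ 0.533.
p = a·p₁ + b·p₂ ≈ (0.999, 0.002, -0.046); φ = arcsin(p_z) ≈ -2.61°, λ = atan2(p_y, p_x) ≈ 0.10°.

≈ 2.6°S, 0.1°E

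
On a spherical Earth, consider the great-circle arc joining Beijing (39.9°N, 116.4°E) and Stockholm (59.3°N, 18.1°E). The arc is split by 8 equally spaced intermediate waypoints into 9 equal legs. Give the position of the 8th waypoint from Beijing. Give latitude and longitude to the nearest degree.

≈ 62°N, 31°E

From cos δ = sin φ₁ sin φ₂ + cos φ₁ cos φ₂ cos Δλ, the central angle is δ ≈ 1.053 rad (60.3°).
Interpolate at f = 8/9 with slerp weights a = sin((1−f)δ)/sin δ ≈ 0.134, b = sin(fδ)/sin δ ≈ 0.927.
p = a·p₁ + b·p₂ ≈ (0.404, 0.239, 0.883); φ = arcsin(p_z) ≈ 62.00°, λ = atan2(p_y, p_x) ≈ 30.65°.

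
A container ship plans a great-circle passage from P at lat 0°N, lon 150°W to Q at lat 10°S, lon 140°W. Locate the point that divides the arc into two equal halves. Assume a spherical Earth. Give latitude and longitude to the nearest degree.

The haversine formula gives a central angle δ ≈ 0.246 rad (14.1°) between the endpoints.
Interpolate at f = 1/2 with slerp weights a = sin((1−f)δ)/sin δ ≈ 0.504, b = sin(fδ)/sin δ ≈ 0.504.
p = a·p₁ + b·p₂ ≈ (-0.816, -0.571, -0.087); φ = arcsin(p_z) ≈ -5.02°, λ = atan2(p_y, p_x) ≈ -145.04°.

≈ lat 5°S, lon 145°W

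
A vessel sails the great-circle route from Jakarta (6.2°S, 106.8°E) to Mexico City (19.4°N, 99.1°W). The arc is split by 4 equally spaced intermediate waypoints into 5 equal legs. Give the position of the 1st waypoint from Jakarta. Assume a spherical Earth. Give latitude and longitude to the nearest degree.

≈ 9°N, 133°E

Convert each endpoint to a unit vector on the sphere (x = cos φ cos λ, y = cos φ sin λ, z = sin φ).
The central angle between the endpoints is δ = arccos(p₁·p₂) ≈ 2.645 rad (151.6°).
Interpolate at f = 1/5 with slerp weights a = sin((1−f)δ)/sin δ ≈ 1.796, b = sin(fδ)/sin δ ≈ 1.060.
p = a·p₁ + b·p₂ ≈ (-0.674, 0.722, 0.158); φ = arcsin(p_z) ≈ 9.10°, λ = atan2(p_y, p_x) ≈ 133.05°.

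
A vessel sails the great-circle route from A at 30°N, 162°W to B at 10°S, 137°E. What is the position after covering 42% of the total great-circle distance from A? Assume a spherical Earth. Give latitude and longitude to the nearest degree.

The haversine formula gives a central angle δ ≈ 1.238 rad (70.9°) between the endpoints.
Interpolate at f = 0.42 with slerp weights a = sin((1−f)δ)/sin δ ≈ 0.696, b = sin(fδ)/sin δ ≈ 0.526.
p = a·p₁ + b·p₂ ≈ (-0.952, 0.167, 0.257); φ = arcsin(p_z) ≈ 14.88°, λ = atan2(p_y, p_x) ≈ 170.06°.

≈ 15°N, 170°E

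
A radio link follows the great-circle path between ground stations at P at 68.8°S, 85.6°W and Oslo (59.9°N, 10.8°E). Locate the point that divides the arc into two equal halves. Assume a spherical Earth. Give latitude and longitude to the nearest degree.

≈ 7°S, 27°W

Write both endpoints as unit vectors p₁, p₂ with components (cos φ cos λ, cos φ sin λ, sin φ).
The central angle between the endpoints is δ = arccos(p₁·p₂) ≈ 2.544 rad (145.8°).
Interpolate at f = 1/2 with slerp weights a = sin((1−f)δ)/sin δ ≈ 1.699, b = sin(fδ)/sin δ ≈ 1.699.
p = a·p₁ + b·p₂ ≈ (0.884, -0.453, -0.114); φ = arcsin(p_z) ≈ -6.55°, λ = atan2(p_y, p_x) ≈ -27.13°.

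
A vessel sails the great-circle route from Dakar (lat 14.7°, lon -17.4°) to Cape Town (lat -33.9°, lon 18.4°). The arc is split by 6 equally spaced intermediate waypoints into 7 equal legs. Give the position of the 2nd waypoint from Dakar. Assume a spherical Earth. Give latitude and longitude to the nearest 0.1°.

Convert each endpoint to a unit vector on the sphere (x = cos φ cos λ, y = cos φ sin λ, z = sin φ).
The central angle between the endpoints is δ = arccos(p₁·p₂) ≈ 1.036 rad (59.4°).
Interpolate at f = 2/7 with slerp weights a = sin((1−f)δ)/sin δ ≈ 0.784, b = sin(fδ)/sin δ ≈ 0.339.
p = a·p₁ + b·p₂ ≈ (0.990, -0.138, 0.010); φ = arcsin(p_z) ≈ 0.56°, λ = atan2(p_y, p_x) ≈ -7.92°.

≈ lat 0.6°, lon -7.9°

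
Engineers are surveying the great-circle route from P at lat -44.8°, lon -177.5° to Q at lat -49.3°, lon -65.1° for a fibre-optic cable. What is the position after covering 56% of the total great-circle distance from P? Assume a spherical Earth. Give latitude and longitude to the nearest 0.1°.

≈ lat -62.7°, lon -115.9°

The haversine formula gives a central angle δ ≈ 1.205 rad (69.0°) between the endpoints.
Interpolate at f = 0.56 with slerp weights a = sin((1−f)δ)/sin δ ≈ 0.541, b = sin(fδ)/sin δ ≈ 0.669.
p = a·p₁ + b·p₂ ≈ (-0.200, -0.412, -0.889); φ = arcsin(p_z) ≈ -62.71°, λ = atan2(p_y, p_x) ≈ -115.89°.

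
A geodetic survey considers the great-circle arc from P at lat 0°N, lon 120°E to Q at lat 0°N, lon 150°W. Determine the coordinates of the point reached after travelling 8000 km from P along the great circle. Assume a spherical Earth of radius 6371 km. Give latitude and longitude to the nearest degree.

≈ lat 0°N, lon 168°W

The haversine formula gives a central angle δ ≈ 1.571 rad (90.0°) between the endpoints. The total great-circle distance is δ·R ≈ 1.571 × 6371 ≈ 10008 km, so the target fraction is f = 8000/10008 ≈ 0.799.
Interpolate at f ≈ 0.799 with slerp weights a = sin((1−f)δ)/sin δ ≈ 0.310, b = sin(fδ)/sin δ ≈ 0.951.
p = a·p₁ + b·p₂ ≈ (-0.978, -0.207, 0.000); φ = arcsin(p_z) ≈ 0.00°, λ = atan2(p_y, p_x) ≈ -168.05°.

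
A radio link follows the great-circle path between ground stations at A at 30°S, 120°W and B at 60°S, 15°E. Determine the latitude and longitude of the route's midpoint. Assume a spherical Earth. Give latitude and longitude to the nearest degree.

Convert each endpoint to a unit vector on the sphere (x = cos φ cos λ, y = cos φ sin λ, z = sin φ).
The central angle between the endpoints is δ = arccos(p₁·p₂) ≈ 1.444 rad (82.7°).
Interpolate at f = 1/2 with slerp weights a = sin((1−f)δ)/sin δ ≈ 0.666, b = sin(fδ)/sin δ ≈ 0.666.
p = a·p₁ + b·p₂ ≈ (0.033, -0.413, -0.910); φ = arcsin(p_z) ≈ -65.50°, λ = atan2(p_y, p_x) ≈ -85.40°.

≈ 65°S, 85°W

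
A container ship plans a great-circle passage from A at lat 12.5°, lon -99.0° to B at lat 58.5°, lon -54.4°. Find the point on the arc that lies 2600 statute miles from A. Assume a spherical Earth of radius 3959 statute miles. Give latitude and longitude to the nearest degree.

≈ lat 45°, lon -77°

The haversine formula gives a central angle δ ≈ 0.991 rad (56.8°) between the endpoints. The total great-circle distance is δ·R ≈ 0.991 × 3959 ≈ 3924 mi, so the target fraction is f = 2600/3924 ≈ 0.663.
Interpolate at f ≈ 0.663 with slerp weights a = sin((1−f)δ)/sin δ ≈ 0.392, b = sin(fδ)/sin δ ≈ 0.730.
p = a·p₁ + b·p₂ ≈ (0.162, -0.688, 0.707); φ = arcsin(p_z) ≈ 45.00°, λ = atan2(p_y, p_x) ≈ -76.75°.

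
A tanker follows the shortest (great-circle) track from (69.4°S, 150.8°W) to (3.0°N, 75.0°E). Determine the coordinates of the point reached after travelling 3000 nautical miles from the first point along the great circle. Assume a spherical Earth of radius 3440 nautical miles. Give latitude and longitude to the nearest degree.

Convert each endpoint to a unit vector on the sphere (x = cos φ cos λ, y = cos φ sin λ, z = sin φ).
The central angle between the endpoints is δ = arccos(p₁·p₂) ≈ 1.869 rad (107.1°). The total great-circle distance is δ·R ≈ 1.869 × 3440 ≈ 6430 nmi, so the target fraction is f = 3000/6430 ≈ 0.467.
Interpolate at f ≈ 0.467 with slerp weights a = sin((1−f)δ)/sin δ ≈ 0.879, b = sin(fδ)/sin δ ≈ 0.801.
p = a·p₁ + b·p₂ ≈ (-0.063, 0.622, -0.781); φ = arcsin(p_z) ≈ -51.31°, λ = atan2(p_y, p_x) ≈ 95.77°.

≈ (51°S, 96°E)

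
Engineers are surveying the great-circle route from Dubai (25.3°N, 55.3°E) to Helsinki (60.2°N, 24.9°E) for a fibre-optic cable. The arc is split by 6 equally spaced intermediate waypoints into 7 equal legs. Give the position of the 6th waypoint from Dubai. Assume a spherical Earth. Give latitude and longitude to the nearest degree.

≈ 56°N, 32°E

From cos δ = sin φ₁ sin φ₂ + cos φ₁ cos φ₂ cos Δλ, the central angle is δ ≈ 0.710 rad (40.7°).
Interpolate at f = 6/7 with slerp weights a = sin((1−f)δ)/sin δ ≈ 0.155, b = sin(fδ)/sin δ ≈ 0.877.
p = a·p₁ + b·p₂ ≈ (0.475, 0.299, 0.827); φ = arcsin(p_z) ≈ 55.84°, λ = atan2(p_y, p_x) ≈ 32.17°.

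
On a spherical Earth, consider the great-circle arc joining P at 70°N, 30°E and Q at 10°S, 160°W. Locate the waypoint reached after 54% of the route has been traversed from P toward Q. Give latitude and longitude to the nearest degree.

Convert each endpoint to a unit vector on the sphere (x = cos φ cos λ, y = cos φ sin λ, z = sin φ).
The central angle between the endpoints is δ = arccos(p₁·p₂) ≈ 2.088 rad (119.7°).
Interpolate at f = 0.54 with slerp weights a = sin((1−f)δ)/sin δ ≈ 0.943, b = sin(fδ)/sin δ ≈ 1.040.
p = a·p₁ + b·p₂ ≈ (-0.683, -0.189, 0.706); φ = arcsin(p_z) ≈ 44.89°, λ = atan2(p_y, p_x) ≈ -164.54°.

≈ 45°N, 165°W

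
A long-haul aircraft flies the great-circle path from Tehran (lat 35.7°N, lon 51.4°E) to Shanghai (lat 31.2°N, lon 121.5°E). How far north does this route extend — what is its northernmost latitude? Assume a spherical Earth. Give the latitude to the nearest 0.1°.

The great circle lies in the plane with unit normal n̂ = (p₁ × p₂)/|p₁ × p₂|.
Here n̂_z ≈ +0.775; the vertex latitude is φ_max = arccos|n̂_z| ≈ 39.2°.
Check via Clairaut: cos φ_max = |cos φ₁| · sin C = cos(35.7°)·sin(72.7°) ≈ 0.775, again giving ≈ 39.2°.

≈ 39.2°N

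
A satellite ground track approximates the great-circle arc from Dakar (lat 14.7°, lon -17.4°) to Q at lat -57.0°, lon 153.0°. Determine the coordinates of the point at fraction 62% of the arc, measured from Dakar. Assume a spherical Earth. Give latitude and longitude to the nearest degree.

Write both endpoints as unit vectors p₁, p₂ with components (cos φ cos λ, cos φ sin λ, sin φ).
The central angle between the endpoints is δ = arccos(p₁·p₂) ≈ 2.392 rad (137.1°).
Interpolate at f = 0.62 with slerp weights a = sin((1−f)δ)/sin δ ≈ 1.158, b = sin(fδ)/sin δ ≈ 1.463.
p = a·p₁ + b·p₂ ≈ (0.359, 0.027, -0.933); φ = arcsin(p_z) ≈ -68.87°, λ = atan2(p_y, p_x) ≈ 4.23°.

≈ lat -69°, lon 4°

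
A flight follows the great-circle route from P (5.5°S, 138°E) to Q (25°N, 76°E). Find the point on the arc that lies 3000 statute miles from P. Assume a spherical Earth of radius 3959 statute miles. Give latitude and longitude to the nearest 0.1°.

≈ (15.8°N, 99.8°E)

Write both endpoints as unit vectors p₁, p₂ with components (cos φ cos λ, cos φ sin λ, sin φ).
The central angle between the endpoints is δ = arccos(p₁·p₂) ≈ 1.178 rad (67.5°). The total great-circle distance is δ·R ≈ 1.178 × 3959 ≈ 4663 mi, so the target fraction is f = 3000/4663 ≈ 0.643.
Interpolate at f ≈ 0.643 with slerp weights a = sin((1−f)δ)/sin δ ≈ 0.441, b = sin(fδ)/sin δ ≈ 0.744.
p = a·p₁ + b·p₂ ≈ (-0.163, 0.948, 0.272); φ = arcsin(p_z) ≈ 15.79°, λ = atan2(p_y, p_x) ≈ 99.77°.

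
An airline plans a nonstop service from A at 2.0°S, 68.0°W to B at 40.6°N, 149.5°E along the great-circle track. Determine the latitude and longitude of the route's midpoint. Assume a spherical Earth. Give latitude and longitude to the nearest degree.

≈ 45°N, 117°W

Write both endpoints as unit vectors p₁, p₂ with components (cos φ cos λ, cos φ sin λ, sin φ).
The central angle between the endpoints is δ = arccos(p₁·p₂) ≈ 2.246 rad (128.7°).
Interpolate at f = 1/2 with slerp weights a = sin((1−f)δ)/sin δ ≈ 1.154, b = sin(fδ)/sin δ ≈ 1.154.
p = a·p₁ + b·p₂ ≈ (-0.323, -0.625, 0.711); φ = arcsin(p_z) ≈ 45.31°, λ = atan2(p_y, p_x) ≈ -117.34°.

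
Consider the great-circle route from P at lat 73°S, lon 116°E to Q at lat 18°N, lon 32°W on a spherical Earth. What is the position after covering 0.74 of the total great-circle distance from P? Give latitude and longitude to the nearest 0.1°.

The haversine formula gives a central angle δ ≈ 2.131 rad (122.1°) between the endpoints.
Interpolate at f = 0.74 with slerp weights a = sin((1−f)δ)/sin δ ≈ 0.621, b = sin(fδ)/sin δ ≈ 1.180.
p = a·p₁ + b·p₂ ≈ (0.872, -0.432, -0.229); φ = arcsin(p_z) ≈ -13.25°, λ = atan2(p_y, p_x) ≈ -26.33°.

≈ lat 13.2°S, lon 26.3°W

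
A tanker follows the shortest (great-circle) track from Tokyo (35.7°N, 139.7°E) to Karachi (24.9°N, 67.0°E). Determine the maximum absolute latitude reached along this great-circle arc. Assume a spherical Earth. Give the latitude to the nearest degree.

The great circle lies in the plane with unit normal n̂ = (p₁ × p₂)/|p₁ × p₂|.
Here n̂_z ≈ -0.794; the vertex latitude is φ_max = arccos|n̂_z| ≈ 37.4°.
Check via Clairaut: cos φ_max = |cos φ₁| · sin C = cos(35.7°)·sin(78.0°) ≈ 0.794, again giving ≈ 37.4°.

≈ 37°N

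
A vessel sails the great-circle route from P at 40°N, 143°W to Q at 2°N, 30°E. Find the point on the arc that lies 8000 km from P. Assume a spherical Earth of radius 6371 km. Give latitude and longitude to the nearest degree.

Convert each endpoint to a unit vector on the sphere (x = cos φ cos λ, y = cos φ sin λ, z = sin φ).
The central angle between the endpoints is δ = arccos(p₁·p₂) ≈ 2.400 rad (137.5°). The total great-circle distance is δ·R ≈ 2.400 × 6371 ≈ 15291 km, so the target fraction is f = 8000/15291 ≈ 0.523.
Interpolate at f ≈ 0.523 with slerp weights a = sin((1−f)δ)/sin δ ≈ 1.348, b = sin(fδ)/sin δ ≈ 1.408.
p = a·p₁ + b·p₂ ≈ (0.394, 0.082, 0.916); φ = arcsin(p_z) ≈ 66.29°, λ = atan2(p_y, p_x) ≈ 11.76°.

≈ 66°N, 12°E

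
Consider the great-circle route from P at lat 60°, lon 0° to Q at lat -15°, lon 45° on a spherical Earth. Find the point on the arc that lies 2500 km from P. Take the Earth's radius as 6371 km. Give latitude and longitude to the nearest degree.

≈ lat 41°, lon 21°

Convert each endpoint to a unit vector on the sphere (x = cos φ cos λ, y = cos φ sin λ, z = sin φ).
The central angle between the endpoints is δ = arccos(p₁·p₂) ≈ 1.453 rad (83.3°). The total great-circle distance is δ·R ≈ 1.453 × 6371 ≈ 9258 km, so the target fraction is f = 2500/9258 ≈ 0.270.
Interpolate at f ≈ 0.270 with slerp weights a = sin((1−f)δ)/sin δ ≈ 0.879, b = sin(fδ)/sin δ ≈ 0.385.
p = a·p₁ + b·p₂ ≈ (0.702, 0.263, 0.661); φ = arcsin(p_z) ≈ 41.41°, λ = atan2(p_y, p_x) ≈ 20.53°.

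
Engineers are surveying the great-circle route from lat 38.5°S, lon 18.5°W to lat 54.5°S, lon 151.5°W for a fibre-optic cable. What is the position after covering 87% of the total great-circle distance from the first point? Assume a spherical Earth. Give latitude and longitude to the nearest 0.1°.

From cos δ = sin φ₁ sin φ₂ + cos φ₁ cos φ₂ cos Δλ, the central angle is δ ≈ 1.373 rad (78.6°).
Interpolate at f = 0.87 with slerp weights a = sin((1−f)δ)/sin δ ≈ 0.181, b = sin(fδ)/sin δ ≈ 0.948.
p = a·p₁ + b·p₂ ≈ (-0.350, -0.308, -0.885); φ = arcsin(p_z) ≈ -62.24°, λ = atan2(p_y, p_x) ≈ -138.65°.

≈ lat 62.2°S, lon 138.6°W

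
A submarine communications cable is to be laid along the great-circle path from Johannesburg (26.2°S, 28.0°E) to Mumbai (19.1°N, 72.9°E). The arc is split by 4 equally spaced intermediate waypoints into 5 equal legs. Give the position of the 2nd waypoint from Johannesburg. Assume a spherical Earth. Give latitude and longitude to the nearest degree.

≈ 8°S, 47°E

From cos δ = sin φ₁ sin φ₂ + cos φ₁ cos φ₂ cos Δλ, the central angle is δ ≈ 1.097 rad (62.9°).
Interpolate at f = 2/5 with slerp weights a = sin((1−f)δ)/sin δ ≈ 0.687, b = sin(fδ)/sin δ ≈ 0.477.
p = a·p₁ + b·p₂ ≈ (0.677, 0.721, -0.147); φ = arcsin(p_z) ≈ -8.47°, λ = atan2(p_y, p_x) ≈ 46.78°.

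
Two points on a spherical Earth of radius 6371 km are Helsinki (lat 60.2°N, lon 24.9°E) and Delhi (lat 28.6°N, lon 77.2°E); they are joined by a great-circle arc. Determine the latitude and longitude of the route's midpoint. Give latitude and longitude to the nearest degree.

≈ lat 47°N, lon 59°E

Convert each endpoint to a unit vector on the sphere (x = cos φ cos λ, y = cos φ sin λ, z = sin φ).
The central angle between the endpoints is δ = arccos(p₁·p₂) ≈ 0.820 rad (47.0°).
Interpolate at f = 1/2 with slerp weights a = sin((1−f)δ)/sin δ ≈ 0.545, b = sin(fδ)/sin δ ≈ 0.545.
p = a·p₁ + b·p₂ ≈ (0.352, 0.581, 0.734); φ = arcsin(p_z) ≈ 47.23°, λ = atan2(p_y, p_x) ≈ 58.80°.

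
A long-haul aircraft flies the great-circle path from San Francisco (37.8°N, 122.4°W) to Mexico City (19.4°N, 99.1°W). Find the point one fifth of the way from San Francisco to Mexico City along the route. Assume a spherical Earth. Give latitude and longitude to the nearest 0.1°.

Convert each endpoint to a unit vector on the sphere (x = cos φ cos λ, y = cos φ sin λ, z = sin φ).
The central angle between the endpoints is δ = arccos(p₁·p₂) ≈ 0.478 rad (27.4°).
Interpolate at f = 1/5 with slerp weights a = sin((1−f)δ)/sin δ ≈ 0.811, b = sin(fδ)/sin δ ≈ 0.207.
p = a·p₁ + b·p₂ ≈ (-0.374, -0.734, 0.566); φ = arcsin(p_z) ≈ 34.48°, λ = atan2(p_y, p_x) ≈ -117.01°.

≈ 34.5°N, 117.0°W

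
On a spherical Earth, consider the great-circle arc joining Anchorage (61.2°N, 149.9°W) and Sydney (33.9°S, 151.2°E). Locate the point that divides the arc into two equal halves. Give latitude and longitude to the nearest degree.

From cos δ = sin φ₁ sin φ₂ + cos φ₁ cos φ₂ cos Δλ, the central angle is δ ≈ 1.857 rad (106.4°).
Interpolate at f = 1/2 with slerp weights a = sin((1−f)δ)/sin δ ≈ 0.835, b = sin(fδ)/sin δ ≈ 0.835.
p = a·p₁ + b·p₂ ≈ (-0.955, 0.132, 0.266); φ = arcsin(p_z) ≈ 15.42°, λ = atan2(p_y, p_x) ≈ 172.12°.

≈ 15°N, 172°E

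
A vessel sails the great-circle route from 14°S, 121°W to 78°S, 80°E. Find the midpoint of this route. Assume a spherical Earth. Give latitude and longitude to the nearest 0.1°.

Write both endpoints as unit vectors p₁, p₂ with components (cos φ cos λ, cos φ sin λ, sin φ).
The central angle between the endpoints is δ = arccos(p₁·p₂) ≈ 1.522 rad (87.2°).
Interpolate at f = 1/2 with slerp weights a = sin((1−f)δ)/sin δ ≈ 0.691, b = sin(fδ)/sin δ ≈ 0.691.
p = a·p₁ + b·p₂ ≈ (-0.320, -0.433, -0.843); φ = arcsin(p_z) ≈ -57.42°, λ = atan2(p_y, p_x) ≈ -126.48°.

≈ 57.4°S, 126.5°W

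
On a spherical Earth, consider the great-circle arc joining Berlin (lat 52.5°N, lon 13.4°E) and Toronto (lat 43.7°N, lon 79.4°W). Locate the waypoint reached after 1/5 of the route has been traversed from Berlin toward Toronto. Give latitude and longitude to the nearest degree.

From cos δ = sin φ₁ sin φ₂ + cos φ₁ cos φ₂ cos Δλ, the central angle is δ ≈ 1.016 rad (58.2°).
Interpolate at f = 1/5 with slerp weights a = sin((1−f)δ)/sin δ ≈ 0.854, b = sin(fδ)/sin δ ≈ 0.237.
p = a·p₁ + b·p₂ ≈ (0.538, -0.048, 0.842); φ = arcsin(p_z) ≈ 57.34°, λ = atan2(p_y, p_x) ≈ -5.12°.

≈ lat 57°N, lon 5°W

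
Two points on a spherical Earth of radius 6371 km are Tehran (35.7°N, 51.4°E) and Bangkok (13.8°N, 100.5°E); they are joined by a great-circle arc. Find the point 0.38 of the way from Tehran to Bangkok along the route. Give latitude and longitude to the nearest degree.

≈ 29°N, 72°E

From cos δ = sin φ₁ sin φ₂ + cos φ₁ cos φ₂ cos Δλ, the central angle is δ ≈ 0.856 rad (49.0°).
Interpolate at f = 0.38 with slerp weights a = sin((1−f)δ)/sin δ ≈ 0.670, b = sin(fδ)/sin δ ≈ 0.423.
p = a·p₁ + b·p₂ ≈ (0.265, 0.829, 0.492); φ = arcsin(p_z) ≈ 29.47°, λ = atan2(p_y, p_x) ≈ 72.30°.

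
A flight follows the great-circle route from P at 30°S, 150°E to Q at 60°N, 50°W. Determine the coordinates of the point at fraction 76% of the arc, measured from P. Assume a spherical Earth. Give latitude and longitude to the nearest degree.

Write both endpoints as unit vectors p₁, p₂ with components (cos φ cos λ, cos φ sin λ, sin φ).
The central angle between the endpoints is δ = arccos(p₁·p₂) ≈ 2.568 rad (147.1°).
Interpolate at f = 0.76 with slerp weights a = sin((1−f)δ)/sin δ ≈ 1.065, b = sin(fδ)/sin δ ≈ 1.711.
p = a·p₁ + b·p₂ ≈ (-0.249, -0.194, 0.949); φ = arcsin(p_z) ≈ 71.60°, λ = atan2(p_y, p_x) ≈ -142.08°.

≈ 72°N, 142°W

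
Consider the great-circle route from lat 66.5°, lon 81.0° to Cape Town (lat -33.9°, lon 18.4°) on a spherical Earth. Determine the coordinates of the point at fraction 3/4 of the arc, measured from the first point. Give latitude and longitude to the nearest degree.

The haversine formula gives a central angle δ ≈ 1.938 rad (111.0°) between the endpoints.
Interpolate at f = 3/4 with slerp weights a = sin((1−f)δ)/sin δ ≈ 0.499, b = sin(fδ)/sin δ ≈ 1.064.
p = a·p₁ + b·p₂ ≈ (0.869, 0.475, -0.136); φ = arcsin(p_z) ≈ -7.81°, λ = atan2(p_y, p_x) ≈ 28.67°.

≈ lat -8°, lon 29°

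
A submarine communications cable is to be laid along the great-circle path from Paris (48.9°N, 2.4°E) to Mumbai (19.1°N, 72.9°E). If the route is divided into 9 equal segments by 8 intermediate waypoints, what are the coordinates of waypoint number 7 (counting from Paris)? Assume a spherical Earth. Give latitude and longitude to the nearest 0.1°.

≈ (28.8°N, 61.8°E)

Convert each endpoint to a unit vector on the sphere (x = cos φ cos λ, y = cos φ sin λ, z = sin φ).
The central angle between the endpoints is δ = arccos(p₁·p₂) ≈ 1.100 rad (63.0°).
Interpolate at f = 7/9 with slerp weights a = sin((1−f)δ)/sin δ ≈ 0.272, b = sin(fδ)/sin δ ≈ 0.847.
p = a·p₁ + b·p₂ ≈ (0.414, 0.772, 0.482); φ = arcsin(p_z) ≈ 28.80°, λ = atan2(p_y, p_x) ≈ 61.83°.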